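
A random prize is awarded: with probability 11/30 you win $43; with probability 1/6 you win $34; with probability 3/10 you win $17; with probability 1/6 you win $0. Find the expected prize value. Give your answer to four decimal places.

E[payout] = 43·11/30 + 34·1/6 + 17·3/10 + 0·1/6
 = 473/30 + 17/3 + 51/10 + 0
 = 398/15

26.5333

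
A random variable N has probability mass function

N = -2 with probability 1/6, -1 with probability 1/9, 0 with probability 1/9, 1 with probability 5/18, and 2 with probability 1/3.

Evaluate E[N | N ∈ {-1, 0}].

P(N ∈ {-1, 0}) = 1/9 + 1/9 = 2/9.
E[N | N ∈ {-1, 0}] = [(-1)·1/9 + 0·1/9] / (2/9)
 = -1/9 / (2/9)
 = -1/2

-0.5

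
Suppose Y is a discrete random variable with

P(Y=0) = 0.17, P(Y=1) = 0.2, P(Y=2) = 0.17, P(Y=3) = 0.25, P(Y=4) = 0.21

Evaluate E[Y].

E[Y] = Σ y·P(Y=y)
 = 0·0.17 + 1·0.2 + 2·0.17 + 3·0.25 + 4·0.21
 = 0 + 0.2 + 0.34 + 0.75 + 0.84
 = 2.13

2.13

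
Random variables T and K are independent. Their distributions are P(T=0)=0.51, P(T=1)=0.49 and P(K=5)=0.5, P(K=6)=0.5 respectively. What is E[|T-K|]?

5.01

E[|T-K|] = Σ_t Σ_k |t-k| · P(T=t)P(K=k)
 = 5·0.255 + 6·0.255 + 4·0.245 + 5·0.245
 = 1.275 + 1.53 + 0.98 + 1.225
 = 5.01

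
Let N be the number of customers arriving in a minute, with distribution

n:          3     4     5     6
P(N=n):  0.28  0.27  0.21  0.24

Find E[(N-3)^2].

E[(N-3)^2] = Σ (n-3)^2·P(N=n)
 = 0·0.28 + 1·0.27 + 4·0.21 + 9·0.24
 = 0 + 0.27 + 0.84 + 2.16
 = 3.27

3.27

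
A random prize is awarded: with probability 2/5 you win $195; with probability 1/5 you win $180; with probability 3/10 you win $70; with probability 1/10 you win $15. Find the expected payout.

136.5

E[payout] = 195·2/5 + 180·1/5 + 70·3/10 + 15·1/10
 = 78 + 36 + 21 + 3/2
 = 273/2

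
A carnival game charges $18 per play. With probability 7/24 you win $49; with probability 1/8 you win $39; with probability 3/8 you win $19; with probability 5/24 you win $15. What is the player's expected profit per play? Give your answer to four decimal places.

11.4167

E[payout] = 49·7/24 + 39·1/8 + 19·3/8 + 15·5/24
 = 343/24 + 39/8 + 57/8 + 25/8
 = 353/12
Net = 353/12 - 18 = 137/12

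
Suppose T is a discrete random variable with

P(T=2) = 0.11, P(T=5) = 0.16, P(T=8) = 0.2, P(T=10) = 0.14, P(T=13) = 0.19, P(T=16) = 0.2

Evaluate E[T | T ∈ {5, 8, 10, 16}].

10

P(T ∈ {5, 8, 10, 16}) = 0.16 + 0.2 + 0.14 + 0.2 = 0.7.
E[T | T ∈ {5, 8, 10, 16}] = [5·0.16 + 8·0.2 + 10·0.14 + 16·0.2] / 0.7
 = 7 / 0.7
 = 10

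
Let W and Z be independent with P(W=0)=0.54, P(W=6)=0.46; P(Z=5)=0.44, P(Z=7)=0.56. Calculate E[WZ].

E[WZ] = Σ_w Σ_z wz · P(W=w)P(Z=z)
 = 0·0.2376 + 0·0.3024 + 30·0.2024 + 42·0.2576
 = 0 + 0 + 6.072 + 10.8192
 = 16.8912

16.8912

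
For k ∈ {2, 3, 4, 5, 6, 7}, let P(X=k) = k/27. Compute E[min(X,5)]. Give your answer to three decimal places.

4.407

E[min(X,5)] = Σ min(x,5)·P(X=x)
 = 2·2/27 + 3·1/9 + 4·4/27 + 5·5/27 + 5·2/9 + 5·7/27
 = 4/27 + 1/3 + 16/27 + 25/27 + 10/9 + 35/27
 = 119/27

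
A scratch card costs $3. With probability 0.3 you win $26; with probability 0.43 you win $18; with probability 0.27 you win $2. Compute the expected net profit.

13.08

E[payout] = 26·0.3 + 18·0.43 + 2·0.27
 = 7.8 + 7.74 + 0.54
 = 16.08
Net = 16.08 - 3 = 13.08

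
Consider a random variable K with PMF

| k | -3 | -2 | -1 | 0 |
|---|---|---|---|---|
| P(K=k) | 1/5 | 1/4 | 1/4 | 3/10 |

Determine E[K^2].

3.05

E[K^2] = Σ k^2·P(K=k)
 = 9·1/5 + 4·1/4 + 1·1/4 + 0·3/10
 = 9/5 + 1 + 1/4 + 0
 = 61/20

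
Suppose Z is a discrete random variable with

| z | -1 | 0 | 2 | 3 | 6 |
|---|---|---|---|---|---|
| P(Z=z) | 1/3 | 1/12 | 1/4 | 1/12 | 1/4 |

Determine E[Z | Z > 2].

P(Z > 2) = 1/12 + 1/4 = 1/3.
E[Z | Z > 2] = [3·1/12 + 6·1/4] / (1/3)
 = 7/4 / (1/3)
 = 21/4

5.25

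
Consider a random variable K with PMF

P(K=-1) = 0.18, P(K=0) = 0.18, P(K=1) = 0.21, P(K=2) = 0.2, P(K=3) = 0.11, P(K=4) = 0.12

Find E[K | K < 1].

P(K < 1) = 0.18 + 0.18 = 0.36.
E[K | K < 1] = [(-1)·0.18 + 0·0.18] / 0.36
 = -0.18 / 0.36
 = -1/2

-0.5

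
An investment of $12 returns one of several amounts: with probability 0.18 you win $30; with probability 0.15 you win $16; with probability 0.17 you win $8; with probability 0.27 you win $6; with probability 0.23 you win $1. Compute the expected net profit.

-0.99

E[payout] = 30·0.18 + 16·0.15 + 8·0.17 + 6·0.27 + 1·0.23
 = 5.4 + 2.4 + 1.36 + 1.62 + 0.23
 = 11.01
Net = 11.01 - 12 = -0.99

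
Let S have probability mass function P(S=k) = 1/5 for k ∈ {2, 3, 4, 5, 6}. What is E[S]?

4

E[S] = Σ s·P(S=s)
 = 2·1/5 + 3·1/5 + 4·1/5 + 5·1/5 + 6·1/5
 = 2/5 + 3/5 + 4/5 + 1 + 6/5
 = 4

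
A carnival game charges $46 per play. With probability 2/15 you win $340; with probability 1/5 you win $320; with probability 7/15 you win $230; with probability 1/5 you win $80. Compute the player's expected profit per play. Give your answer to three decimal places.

186.667

E[payout] = 340·2/15 + 320·1/5 + 230·7/15 + 80·1/5
 = 136/3 + 64 + 322/3 + 16
 = 698/3
Net = 698/3 - 46 = 560/3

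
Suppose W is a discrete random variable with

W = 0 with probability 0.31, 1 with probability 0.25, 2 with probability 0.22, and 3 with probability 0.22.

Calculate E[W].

E[W] = Σ w·P(W=w)
 = 0·0.31 + 1·0.25 + 2·0.22 + 3·0.22
 = 0 + 0.25 + 0.44 + 0.66
 = 1.35

1.35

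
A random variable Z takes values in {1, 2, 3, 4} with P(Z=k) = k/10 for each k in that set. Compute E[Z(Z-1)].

7

E[Z(Z-1)] = Σ z(z-1)·P(Z=z)
 = 0·1/10 + 2·1/5 + 6·3/10 + 12·2/5
 = 0 + 2/5 + 9/5 + 24/5
 = 7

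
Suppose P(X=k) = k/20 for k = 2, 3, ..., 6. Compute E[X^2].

22

E[X^2] = Σ x^2·P(X=x)
 = 4·1/10 + 9·3/20 + 16·1/5 + 25·1/4 + 36·3/10
 = 2/5 + 27/20 + 16/5 + 25/4 + 54/5
 = 22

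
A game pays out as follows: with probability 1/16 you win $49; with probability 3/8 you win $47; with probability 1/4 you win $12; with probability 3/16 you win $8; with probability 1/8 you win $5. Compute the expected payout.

E[payout] = 49·1/16 + 47·3/8 + 12·1/4 + 8·3/16 + 5·1/8
 = 49/16 + 141/8 + 3 + 3/2 + 5/8
 = 413/16

25.8125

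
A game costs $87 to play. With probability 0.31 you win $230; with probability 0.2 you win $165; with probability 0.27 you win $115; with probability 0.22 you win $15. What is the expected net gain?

51.65

E[payout] = 230·0.31 + 165·0.2 + 115·0.27 + 15·0.22
 = 71.3 + 33 + 31.05 + 3.3
 = 138.65
Net = 138.65 - 87 = 51.65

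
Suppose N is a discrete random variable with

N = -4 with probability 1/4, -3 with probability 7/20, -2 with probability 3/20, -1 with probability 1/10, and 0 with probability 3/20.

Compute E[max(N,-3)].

-2.2

E[max(N,-3)] = Σ max(n,-3)·P(N=n)
 = (-3)·1/4 + (-3)·7/20 + (-2)·3/20 + (-1)·1/10 + 0·3/20
 = (-3/4) + (-21/20) + (-3/10) + (-1/10) + 0
 = -11/5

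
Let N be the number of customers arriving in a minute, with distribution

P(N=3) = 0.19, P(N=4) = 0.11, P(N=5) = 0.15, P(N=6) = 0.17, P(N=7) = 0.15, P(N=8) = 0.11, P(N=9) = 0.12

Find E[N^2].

E[N^2] = Σ n^2·P(N=n)
 = 9·0.19 + 16·0.11 + 25·0.15 + 36·0.17 + 49·0.15 + 64·0.11 + 81·0.12
 = 1.71 + 1.76 + 3.75 + 6.12 + 7.35 + 7.04 + 9.72
 = 37.45

37.45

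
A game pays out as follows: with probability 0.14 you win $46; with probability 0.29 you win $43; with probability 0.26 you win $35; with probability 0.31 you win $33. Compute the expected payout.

E[payout] = 46·0.14 + 43·0.29 + 35·0.26 + 33·0.31
 = 6.44 + 12.47 + 9.1 + 10.23
 = 38.24

38.24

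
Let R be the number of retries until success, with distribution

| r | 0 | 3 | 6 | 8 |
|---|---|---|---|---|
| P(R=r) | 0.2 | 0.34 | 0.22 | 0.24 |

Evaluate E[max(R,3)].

E[max(R,3)] = Σ max(r,3)·P(R=r)
 = 3·0.2 + 3·0.34 + 6·0.22 + 8·0.24
 = 0.6 + 1.02 + 1.32 + 1.92
 = 4.86

4.86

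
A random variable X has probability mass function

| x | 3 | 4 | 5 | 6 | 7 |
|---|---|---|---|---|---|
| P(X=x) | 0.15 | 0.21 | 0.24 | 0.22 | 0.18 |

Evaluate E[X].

E[X] = Σ x·P(X=x)
 = 3·0.15 + 4·0.21 + 5·0.24 + 6·0.22 + 7·0.18
 = 0.45 + 0.84 + 1.2 + 1.32 + 1.26
 = 5.07

5.07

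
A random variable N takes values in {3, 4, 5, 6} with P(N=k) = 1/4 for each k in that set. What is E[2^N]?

E[2^N] = Σ 2^n·P(N=n)
 = 8·1/4 + 16·1/4 + 32·1/4 + 64·1/4
 = 2 + 4 + 8 + 16
 = 30

30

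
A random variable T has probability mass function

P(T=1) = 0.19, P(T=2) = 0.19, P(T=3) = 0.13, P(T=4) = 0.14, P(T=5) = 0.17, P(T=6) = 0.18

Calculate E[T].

E[T] = Σ t·P(T=t)
 = 1·0.19 + 2·0.19 + 3·0.13 + 4·0.14 + 5·0.17 + 6·0.18
 = 0.19 + 0.38 + 0.39 + 0.56 + 0.85 + 1.08
 = 3.45

3.45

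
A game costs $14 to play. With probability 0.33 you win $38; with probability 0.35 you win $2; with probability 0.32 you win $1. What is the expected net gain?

E[payout] = 38·0.33 + 2·0.35 + 1·0.32
 = 12.54 + 0.7 + 0.32
 = 13.56
Net = 13.56 - 14 = -0.44

-0.44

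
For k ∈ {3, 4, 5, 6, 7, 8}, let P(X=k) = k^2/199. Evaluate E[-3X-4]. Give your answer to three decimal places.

-23.402

E[-3X-4] = Σ (-3x-4)·P(X=x)
 = (-13)·9/199 + (-16)·16/199 + (-19)·25/199 + (-22)·36/199 + (-25)·49/199 + (-28)·64/199
 = (-117/199) + (-256/199) + (-475/199) + (-792/199) + (-1225/199) + (-1792/199)
 = -4657/199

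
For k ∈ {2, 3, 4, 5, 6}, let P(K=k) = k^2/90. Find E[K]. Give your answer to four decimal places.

4.8889

E[K] = Σ k·P(K=k)
 = 2·2/45 + 3·1/10 + 4·8/45 + 5·5/18 + 6·2/5
 = 4/45 + 3/10 + 32/45 + 25/18 + 12/5
 = 44/9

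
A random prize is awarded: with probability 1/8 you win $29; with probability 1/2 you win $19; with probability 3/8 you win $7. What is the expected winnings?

15.75

E[payout] = 29·1/8 + 19·1/2 + 7·3/8
 = 29/8 + 19/2 + 21/8
 = 63/4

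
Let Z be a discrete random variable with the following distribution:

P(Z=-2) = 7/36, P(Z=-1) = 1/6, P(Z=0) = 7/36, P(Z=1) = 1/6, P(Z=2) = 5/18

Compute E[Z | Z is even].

0.25

P(Z is even) = 7/36 + 7/36 + 5/18 = 2/3.
E[Z | Z is even] = [(-2)·7/36 + 0·7/36 + 2·5/18] / (2/3)
 = 1/6 / (2/3)
 = 1/4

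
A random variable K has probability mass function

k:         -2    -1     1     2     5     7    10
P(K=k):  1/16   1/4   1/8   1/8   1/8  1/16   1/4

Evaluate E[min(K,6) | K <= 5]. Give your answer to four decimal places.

0.9091

P(K <= 5) = 1/16 + 1/4 + 1/8 + 1/8 + 1/8 = 11/16.
E[min(K,6) | K <= 5] = [(-2)·1/16 + (-1)·1/4 + 1·1/8 + 2·1/8 + 5·1/8] / (11/16)
 = 5/8 / (11/16)
 = 10/11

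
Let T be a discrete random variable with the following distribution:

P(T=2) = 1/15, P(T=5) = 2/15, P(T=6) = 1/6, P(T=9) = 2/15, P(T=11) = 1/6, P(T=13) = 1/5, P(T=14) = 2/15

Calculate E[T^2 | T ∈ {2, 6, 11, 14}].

98.5625

P(T ∈ {2, 6, 11, 14}) = 1/15 + 1/6 + 1/6 + 2/15 = 8/15.
E[T^2 | T ∈ {2, 6, 11, 14}] = [4·1/15 + 36·1/6 + 121·1/6 + 196·2/15] / (8/15)
 = 1577/30 / (8/15)
 = 1577/16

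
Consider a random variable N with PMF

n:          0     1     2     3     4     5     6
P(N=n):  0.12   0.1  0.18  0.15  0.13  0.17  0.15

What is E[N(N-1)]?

E[N(N-1)] = Σ n(n-1)·P(N=n)
 = 0·0.12 + 0·0.1 + 2·0.18 + 6·0.15 + 12·0.13 + 20·0.17 + 30·0.15
 = 0 + 0 + 0.36 + 0.9 + 1.56 + 3.4 + 4.5
 = 10.72

10.72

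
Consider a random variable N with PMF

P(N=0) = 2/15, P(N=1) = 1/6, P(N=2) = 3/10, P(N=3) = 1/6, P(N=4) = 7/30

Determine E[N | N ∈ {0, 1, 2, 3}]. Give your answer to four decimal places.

P(N ∈ {0, 1, 2, 3}) = 2/15 + 1/6 + 3/10 + 1/6 = 23/30.
E[N | N ∈ {0, 1, 2, 3}] = [0·2/15 + 1·1/6 + 2·3/10 + 3·1/6] / (23/30)
 = 19/15 / (23/30)
 = 38/23

1.6522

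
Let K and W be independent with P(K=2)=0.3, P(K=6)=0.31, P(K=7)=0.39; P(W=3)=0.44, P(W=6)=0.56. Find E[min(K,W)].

3.876

E[min(K,W)] = Σ_k Σ_w min(k,w) · P(K=k)P(W=w)
 = 2·0.132 + 2·0.168 + 3·0.1364 + 6·0.1736 + 3·0.1716 + 6·0.2184
 = 0.264 + 0.336 + 0.4092 + 1.0416 + 0.5148 + 1.3104
 = 3.876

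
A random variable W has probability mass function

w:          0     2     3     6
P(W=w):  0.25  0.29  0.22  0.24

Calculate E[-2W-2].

-7.36

E[-2W-2] = Σ (-2w-2)·P(W=w)
 = (-2)·0.25 + (-6)·0.29 + (-8)·0.22 + (-14)·0.24
 = (-0.5) + (-1.74) + (-1.76) + (-3.36)
 = -7.36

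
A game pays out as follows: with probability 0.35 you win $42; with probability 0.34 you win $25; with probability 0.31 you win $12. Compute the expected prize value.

E[payout] = 42·0.35 + 25·0.34 + 12·0.31
 = 14.7 + 8.5 + 3.72
 = 26.92

26.92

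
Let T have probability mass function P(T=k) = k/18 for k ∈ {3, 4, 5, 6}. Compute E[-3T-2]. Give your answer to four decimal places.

-16.3333

E[-3T-2] = Σ (-3t-2)·P(T=t)
 = (-11)·1/6 + (-14)·2/9 + (-17)·5/18 + (-20)·1/3
 = (-11/6) + (-28/9) + (-85/18) + (-20/3)
 = -49/3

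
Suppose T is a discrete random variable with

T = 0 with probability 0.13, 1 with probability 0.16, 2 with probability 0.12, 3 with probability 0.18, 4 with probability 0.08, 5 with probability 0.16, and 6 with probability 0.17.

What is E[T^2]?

E[T^2] = Σ t^2·P(T=t)
 = 0·0.13 + 1·0.16 + 4·0.12 + 9·0.18 + 16·0.08 + 25·0.16 + 36·0.17
 = 0 + 0.16 + 0.48 + 1.62 + 1.28 + 4 + 6.12
 = 13.66

13.66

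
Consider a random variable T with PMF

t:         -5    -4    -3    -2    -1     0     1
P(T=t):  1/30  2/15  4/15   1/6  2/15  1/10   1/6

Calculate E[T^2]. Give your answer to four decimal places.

E[T^2] = Σ t^2·P(T=t)
 = 25·1/30 + 16·2/15 + 9·4/15 + 4·1/6 + 1·2/15 + 0·1/10 + 1·1/6
 = 5/6 + 32/15 + 12/5 + 2/3 + 2/15 + 0 + 1/6
 = 19/3

6.3333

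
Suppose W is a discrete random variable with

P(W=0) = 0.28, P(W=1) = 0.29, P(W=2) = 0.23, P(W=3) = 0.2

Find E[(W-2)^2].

1.61

E[(W-2)^2] = Σ (w-2)^2·P(W=w)
 = 4·0.28 + 1·0.29 + 0·0.23 + 1·0.2
 = 1.12 + 0.29 + 0 + 0.2
 = 1.61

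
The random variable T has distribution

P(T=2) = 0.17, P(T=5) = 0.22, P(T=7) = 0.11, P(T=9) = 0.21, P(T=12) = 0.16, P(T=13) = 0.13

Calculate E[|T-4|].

E[|T-4|] = Σ |t-4|·P(T=t)
 = 2·0.17 + 1·0.22 + 3·0.11 + 5·0.21 + 8·0.16 + 9·0.13
 = 0.34 + 0.22 + 0.33 + 1.05 + 1.28 + 1.17
 = 4.39

4.39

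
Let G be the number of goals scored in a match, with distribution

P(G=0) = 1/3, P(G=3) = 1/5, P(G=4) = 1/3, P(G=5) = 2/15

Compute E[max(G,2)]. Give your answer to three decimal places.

E[max(G,2)] = Σ max(g,2)·P(G=g)
 = 2·1/3 + 3·1/5 + 4·1/3 + 5·2/15
 = 2/3 + 3/5 + 4/3 + 2/3
 = 49/15

3.267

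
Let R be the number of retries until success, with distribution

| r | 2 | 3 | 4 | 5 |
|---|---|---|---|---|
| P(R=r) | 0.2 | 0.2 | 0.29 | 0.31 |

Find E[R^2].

E[R^2] = Σ r^2·P(R=r)
 = 4·0.2 + 9·0.2 + 16·0.29 + 25·0.31
 = 0.8 + 1.8 + 4.64 + 7.75
 = 14.99

14.99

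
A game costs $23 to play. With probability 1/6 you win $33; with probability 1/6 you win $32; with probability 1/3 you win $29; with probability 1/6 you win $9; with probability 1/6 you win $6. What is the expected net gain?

E[payout] = 33·1/6 + 32·1/6 + 29·1/3 + 9·1/6 + 6·1/6
 = 11/2 + 16/3 + 29/3 + 3/2 + 1
 = 23
Net = 23 - 23 = 0

0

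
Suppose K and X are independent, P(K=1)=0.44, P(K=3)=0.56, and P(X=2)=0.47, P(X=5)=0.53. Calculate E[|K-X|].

1.9964

E[|K-X|] = Σ_k Σ_x |k-x| · P(K=k)P(X=x)
 = 1·0.2068 + 4·0.2332 + 1·0.2632 + 2·0.2968
 = 0.2068 + 0.9328 + 0.2632 + 0.5936
 = 1.9964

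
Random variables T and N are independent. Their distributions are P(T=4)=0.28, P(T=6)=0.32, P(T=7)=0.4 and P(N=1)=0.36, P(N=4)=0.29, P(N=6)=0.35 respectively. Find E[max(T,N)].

E[max(T,N)] = Σ_t Σ_n max(t,n) · P(T=t)P(N=n)
 = 4·0.1008 + 4·0.0812 + 6·0.098 + 6·0.1152 + 6·0.0928 + 6·0.112 + 7·0.144 + 7·0.116 + 7·0.14
 = 0.4032 + 0.3248 + 0.588 + 0.6912 + 0.5568 + 0.672 + 1.008 + 0.812 + 0.98
 = 6.036

6.036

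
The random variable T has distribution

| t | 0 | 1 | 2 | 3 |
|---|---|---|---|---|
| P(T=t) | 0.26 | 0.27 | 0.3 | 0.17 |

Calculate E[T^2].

3

E[T^2] = Σ t^2·P(T=t)
 = 0·0.26 + 1·0.27 + 4·0.3 + 9·0.17
 = 0 + 0.27 + 1.2 + 1.53
 = 3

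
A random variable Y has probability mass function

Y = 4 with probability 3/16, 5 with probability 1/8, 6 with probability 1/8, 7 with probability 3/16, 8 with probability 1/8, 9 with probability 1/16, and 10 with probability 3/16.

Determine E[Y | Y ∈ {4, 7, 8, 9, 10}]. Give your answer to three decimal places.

7.333

P(Y ∈ {4, 7, 8, 9, 10}) = 3/16 + 3/16 + 1/8 + 1/16 + 3/16 = 3/4.
E[Y | Y ∈ {4, 7, 8, 9, 10}] = [4·3/16 + 7·3/16 + 8·1/8 + 9·1/16 + 10·3/16] / (3/4)
 = 11/2 / (3/4)
 = 22/3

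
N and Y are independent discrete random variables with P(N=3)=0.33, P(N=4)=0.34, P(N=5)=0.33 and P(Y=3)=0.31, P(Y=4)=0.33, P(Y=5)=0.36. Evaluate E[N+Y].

E[N+Y] = Σ_n Σ_y (n+y) · P(N=n)P(Y=y)
 = 6·0.1023 + 7·0.1089 + 8·0.1188 + 7·0.1054 + 8·0.1122 + 9·0.1224 + 8·0.1023 + 9·0.1089 + 10·0.1188
 = 0.6138 + 0.7623 + 0.9504 + 0.7378 + 0.8976 + 1.1016 + 0.8184 + 0.9801 + 1.188
 = 8.05

8.05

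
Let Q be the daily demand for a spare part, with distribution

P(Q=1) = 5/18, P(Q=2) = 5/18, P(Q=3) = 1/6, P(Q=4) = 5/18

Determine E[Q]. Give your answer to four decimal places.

2.4444

E[Q] = Σ q·P(Q=q)
 = 1·5/18 + 2·5/18 + 3·1/6 + 4·5/18
 = 5/18 + 5/9 + 1/2 + 10/9
 = 22/9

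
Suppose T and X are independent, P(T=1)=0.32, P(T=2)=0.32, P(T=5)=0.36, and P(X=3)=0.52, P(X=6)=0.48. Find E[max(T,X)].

4.8144

E[max(T,X)] = Σ_t Σ_x max(t,x) · P(T=t)P(X=x)
 = 3·0.1664 + 6·0.1536 + 3·0.1664 + 6·0.1536 + 5·0.1872 + 6·0.1728
 = 0.4992 + 0.9216 + 0.4992 + 0.9216 + 0.936 + 1.0368
 = 4.8144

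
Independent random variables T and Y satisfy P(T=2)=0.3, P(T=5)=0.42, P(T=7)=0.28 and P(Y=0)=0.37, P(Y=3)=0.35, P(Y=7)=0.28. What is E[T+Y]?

7.67

E[T+Y] = Σ_t Σ_y (t+y) · P(T=t)P(Y=y)
 = 2·0.111 + 5·0.105 + 9·0.084 + 5·0.1554 + 8·0.147 + 12·0.1176 + 7·0.1036 + 10·0.098 + 14·0.0784
 = 0.222 + 0.525 + 0.756 + 0.777 + 1.176 + 1.4112 + 0.7252 + 0.98 + 1.0976
 = 7.67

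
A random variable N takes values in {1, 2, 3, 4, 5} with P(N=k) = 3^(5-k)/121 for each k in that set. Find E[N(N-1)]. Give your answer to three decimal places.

1.355

E[N(N-1)] = Σ n(n-1)·P(N=n)
 = 0·81/121 + 2·27/121 + 6·9/121 + 12·3/121 + 20·1/121
 = 0 + 54/121 + 54/121 + 36/121 + 20/121
 = 164/121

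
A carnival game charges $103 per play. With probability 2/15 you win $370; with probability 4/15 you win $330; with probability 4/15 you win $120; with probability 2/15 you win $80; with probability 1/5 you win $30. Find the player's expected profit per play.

83

E[payout] = 370·2/15 + 330·4/15 + 120·4/15 + 80·2/15 + 30·1/5
 = 148/3 + 88 + 32 + 32/3 + 6
 = 186
Net = 186 - 103 = 83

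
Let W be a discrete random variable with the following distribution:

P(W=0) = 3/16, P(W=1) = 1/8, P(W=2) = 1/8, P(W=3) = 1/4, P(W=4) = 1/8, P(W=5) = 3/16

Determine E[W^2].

E[W^2] = Σ w^2·P(W=w)
 = 0·3/16 + 1·1/8 + 4·1/8 + 9·1/4 + 16·1/8 + 25·3/16
 = 0 + 1/8 + 1/2 + 9/4 + 2 + 75/16
 = 153/16

9.5625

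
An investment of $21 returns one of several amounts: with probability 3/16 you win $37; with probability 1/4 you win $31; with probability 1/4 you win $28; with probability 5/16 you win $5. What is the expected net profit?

2.25

E[payout] = 37·3/16 + 31·1/4 + 28·1/4 + 5·5/16
 = 111/16 + 31/4 + 7 + 25/16
 = 93/4
Net = 93/4 - 21 = 9/4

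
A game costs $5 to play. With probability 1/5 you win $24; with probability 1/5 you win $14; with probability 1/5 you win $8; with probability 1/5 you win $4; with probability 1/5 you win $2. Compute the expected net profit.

E[payout] = 24·1/5 + 14·1/5 + 8·1/5 + 4·1/5 + 2·1/5
 = 24/5 + 14/5 + 8/5 + 4/5 + 2/5
 = 52/5
Net = 52/5 - 5 = 27/5

5.4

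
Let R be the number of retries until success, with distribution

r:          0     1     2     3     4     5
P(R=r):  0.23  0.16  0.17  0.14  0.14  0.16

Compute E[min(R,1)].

0.77

E[min(R,1)] = Σ min(r,1)·P(R=r)
 = 0·0.23 + 1·0.16 + 1·0.17 + 1·0.14 + 1·0.14 + 1·0.16
 = 0 + 0.16 + 0.17 + 0.14 + 0.14 + 0.16
 = 0.77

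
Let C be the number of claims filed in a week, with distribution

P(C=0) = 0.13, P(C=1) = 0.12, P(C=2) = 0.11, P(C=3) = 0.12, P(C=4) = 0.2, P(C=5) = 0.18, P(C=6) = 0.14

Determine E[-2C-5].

E[-2C-5] = Σ (-2c-5)·P(C=c)
 = (-5)·0.13 + (-7)·0.12 + (-9)·0.11 + (-11)·0.12 + (-13)·0.2 + (-15)·0.18 + (-17)·0.14
 = (-0.65) + (-0.84) + (-0.99) + (-1.32) + (-2.6) + (-2.7) + (-2.38)
 = -11.48

-11.48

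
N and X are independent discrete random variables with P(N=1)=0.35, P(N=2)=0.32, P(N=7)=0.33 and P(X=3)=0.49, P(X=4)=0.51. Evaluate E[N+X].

E[N+X] = Σ_n Σ_x (n+x) · P(N=n)P(X=x)
 = 4·0.1715 + 5·0.1785 + 5·0.1568 + 6·0.1632 + 10·0.1617 + 11·0.1683
 = 0.686 + 0.8925 + 0.784 + 0.9792 + 1.617 + 1.8513
 = 6.81

6.81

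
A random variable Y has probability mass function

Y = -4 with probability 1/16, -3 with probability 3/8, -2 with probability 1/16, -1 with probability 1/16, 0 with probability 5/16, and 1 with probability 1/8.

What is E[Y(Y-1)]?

6.25

E[Y(Y-1)] = Σ y(y-1)·P(Y=y)
 = 20·1/16 + 12·3/8 + 6·1/16 + 2·1/16 + 0·5/16 + 0·1/8
 = 5/4 + 9/2 + 3/8 + 1/8 + 0 + 0
 = 25/4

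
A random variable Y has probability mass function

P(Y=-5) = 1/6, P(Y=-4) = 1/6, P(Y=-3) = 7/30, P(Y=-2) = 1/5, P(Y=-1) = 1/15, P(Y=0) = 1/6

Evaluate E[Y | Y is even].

-2

P(Y is even) = 1/6 + 1/5 + 1/6 = 8/15.
E[Y | Y is even] = [(-4)·1/6 + (-2)·1/5 + 0·1/6] / (8/15)
 = -16/15 / (8/15)
 = -2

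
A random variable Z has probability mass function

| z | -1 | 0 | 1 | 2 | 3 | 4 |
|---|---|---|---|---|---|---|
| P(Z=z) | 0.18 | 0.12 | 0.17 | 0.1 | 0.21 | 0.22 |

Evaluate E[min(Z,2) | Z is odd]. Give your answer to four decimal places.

0.7321

P(Z is odd) = 0.18 + 0.17 + 0.21 = 0.56.
E[min(Z,2) | Z is odd] = [(-1)·0.18 + 1·0.17 + 2·0.21] / 0.56
 = 0.41 / 0.56
 = 41/56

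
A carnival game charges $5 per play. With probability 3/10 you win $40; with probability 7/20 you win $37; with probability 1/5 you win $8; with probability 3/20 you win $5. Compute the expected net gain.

22.3

E[payout] = 40·3/10 + 37·7/20 + 8·1/5 + 5·3/20
 = 12 + 259/20 + 8/5 + 3/4
 = 273/10
Net = 273/10 - 5 = 223/10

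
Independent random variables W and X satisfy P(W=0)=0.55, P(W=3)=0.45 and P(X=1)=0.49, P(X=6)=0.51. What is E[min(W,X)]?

E[min(W,X)] = Σ_w Σ_x min(w,x) · P(W=w)P(X=x)
 = 0·0.2695 + 0·0.2805 + 1·0.2205 + 3·0.2295
 = 0 + 0 + 0.2205 + 0.6885
 = 0.909

0.909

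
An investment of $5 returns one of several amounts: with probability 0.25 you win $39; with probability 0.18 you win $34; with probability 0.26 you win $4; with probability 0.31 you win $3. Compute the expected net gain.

E[payout] = 39·0.25 + 34·0.18 + 4·0.26 + 3·0.31
 = 9.75 + 6.12 + 1.04 + 0.93
 = 17.84
Net = 17.84 - 5 = 12.84

12.84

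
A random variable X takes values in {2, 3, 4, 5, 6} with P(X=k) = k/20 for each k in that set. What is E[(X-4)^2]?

E[(X-4)^2] = Σ (x-4)^2·P(X=x)
 = 4·1/10 + 1·3/20 + 0·1/5 + 1·1/4 + 4·3/10
 = 2/5 + 3/20 + 0 + 1/4 + 6/5
 = 2

2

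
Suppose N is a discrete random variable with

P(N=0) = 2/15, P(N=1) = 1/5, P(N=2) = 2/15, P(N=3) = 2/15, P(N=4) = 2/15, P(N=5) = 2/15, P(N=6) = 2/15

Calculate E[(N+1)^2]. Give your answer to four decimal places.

E[(N+1)^2] = Σ (n+1)^2·P(N=n)
 = 1·2/15 + 4·1/5 + 9·2/15 + 16·2/15 + 25·2/15 + 36·2/15 + 49·2/15
 = 2/15 + 4/5 + 6/5 + 32/15 + 10/3 + 24/5 + 98/15
 = 284/15

18.9333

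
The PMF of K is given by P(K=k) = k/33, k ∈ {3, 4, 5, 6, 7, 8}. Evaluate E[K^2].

39

E[K^2] = Σ k^2·P(K=k)
 = 9·1/11 + 16·4/33 + 25·5/33 + 36·2/11 + 49·7/33 + 64·8/33
 = 9/11 + 64/33 + 125/33 + 72/11 + 343/33 + 512/33
 = 39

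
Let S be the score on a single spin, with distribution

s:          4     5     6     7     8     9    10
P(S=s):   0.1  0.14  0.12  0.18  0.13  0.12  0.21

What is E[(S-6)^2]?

5.68

E[(S-6)^2] = Σ (s-6)^2·P(S=s)
 = 4·0.1 + 1·0.14 + 0·0.12 + 1·0.18 + 4·0.13 + 9·0.12 + 16·0.21
 = 0.4 + 0.14 + 0 + 0.18 + 0.52 + 1.08 + 3.36
 = 5.68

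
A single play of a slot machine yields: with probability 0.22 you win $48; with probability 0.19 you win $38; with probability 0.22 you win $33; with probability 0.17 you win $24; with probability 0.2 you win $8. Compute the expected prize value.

30.72

E[payout] = 48·0.22 + 38·0.19 + 33·0.22 + 24·0.17 + 8·0.2
 = 10.56 + 7.22 + 7.26 + 4.08 + 1.6
 = 30.72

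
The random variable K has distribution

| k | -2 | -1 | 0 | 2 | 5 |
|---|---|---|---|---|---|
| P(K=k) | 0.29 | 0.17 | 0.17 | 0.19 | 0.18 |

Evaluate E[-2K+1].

-0.06

E[-2K+1] = Σ (-2k+1)·P(K=k)
 = 5·0.29 + 3·0.17 + 1·0.17 + (-3)·0.19 + (-9)·0.18
 = 1.45 + 0.51 + 0.17 + (-0.57) + (-1.62)
 = -0.06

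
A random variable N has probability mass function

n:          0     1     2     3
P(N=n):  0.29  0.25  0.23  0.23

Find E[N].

1.4

E[N] = Σ n·P(N=n)
 = 0·0.29 + 1·0.25 + 2·0.23 + 3·0.23
 = 0 + 0.25 + 0.46 + 0.69
 = 1.4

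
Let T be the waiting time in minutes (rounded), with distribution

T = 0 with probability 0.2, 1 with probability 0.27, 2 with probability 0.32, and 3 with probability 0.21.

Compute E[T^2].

3.44

E[T^2] = Σ t^2·P(T=t)
 = 0·0.2 + 1·0.27 + 4·0.32 + 9·0.21
 = 0 + 0.27 + 1.28 + 1.89
 = 3.44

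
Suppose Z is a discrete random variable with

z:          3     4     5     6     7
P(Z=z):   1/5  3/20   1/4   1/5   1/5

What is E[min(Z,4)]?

E[min(Z,4)] = Σ min(z,4)·P(Z=z)
 = 3·1/5 + 4·3/20 + 4·1/4 + 4·1/5 + 4·1/5
 = 3/5 + 3/5 + 1 + 4/5 + 4/5
 = 19/5

3.8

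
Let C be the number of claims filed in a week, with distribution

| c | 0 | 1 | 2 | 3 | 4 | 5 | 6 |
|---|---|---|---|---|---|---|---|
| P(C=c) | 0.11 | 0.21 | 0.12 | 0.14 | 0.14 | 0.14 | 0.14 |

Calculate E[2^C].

E[2^C] = Σ 2^c·P(C=c)
 = 1·0.11 + 2·0.21 + 4·0.12 + 8·0.14 + 16·0.14 + 32·0.14 + 64·0.14
 = 0.11 + 0.42 + 0.48 + 1.12 + 2.24 + 4.48 + 8.96
 = 17.81

17.81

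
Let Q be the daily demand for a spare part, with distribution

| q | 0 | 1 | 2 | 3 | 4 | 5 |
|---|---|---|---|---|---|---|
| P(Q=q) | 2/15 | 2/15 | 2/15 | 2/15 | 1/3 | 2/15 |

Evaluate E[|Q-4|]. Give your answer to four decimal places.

E[|Q-4|] = Σ |q-4|·P(Q=q)
 = 4·2/15 + 3·2/15 + 2·2/15 + 1·2/15 + 0·1/3 + 1·2/15
 = 8/15 + 2/5 + 4/15 + 2/15 + 0 + 2/15
 = 22/15

1.4667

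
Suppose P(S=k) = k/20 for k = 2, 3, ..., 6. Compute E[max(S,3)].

4.6

E[max(S,3)] = Σ max(s,3)·P(S=s)
 = 3·1/10 + 3·3/20 + 4·1/5 + 5·1/4 + 6·3/10
 = 3/10 + 9/20 + 4/5 + 5/4 + 9/5
 = 23/5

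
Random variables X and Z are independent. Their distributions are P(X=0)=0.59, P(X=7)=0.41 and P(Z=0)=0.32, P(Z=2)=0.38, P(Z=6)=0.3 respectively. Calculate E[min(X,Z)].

1.0496

E[min(X,Z)] = Σ_x Σ_z min(x,z) · P(X=x)P(Z=z)
 = 0·0.1888 + 0·0.2242 + 0·0.177 + 0·0.1312 + 2·0.1558 + 6·0.123
 = 0 + 0 + 0 + 0 + 0.3116 + 0.738
 = 1.0496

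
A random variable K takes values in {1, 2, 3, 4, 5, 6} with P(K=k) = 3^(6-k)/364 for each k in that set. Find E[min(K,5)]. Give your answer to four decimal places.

1.4890

E[min(K,5)] = Σ min(k,5)·P(K=k)
 = 1·243/364 + 2·81/364 + 3·27/364 + 4·9/364 + 5·3/364 + 5·1/364
 = 243/364 + 81/182 + 81/364 + 9/91 + 15/364 + 5/364
 = 271/182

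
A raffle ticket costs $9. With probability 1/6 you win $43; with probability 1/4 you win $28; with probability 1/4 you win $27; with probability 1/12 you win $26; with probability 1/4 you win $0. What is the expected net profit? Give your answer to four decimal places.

14.0833

E[payout] = 43·1/6 + 28·1/4 + 27·1/4 + 26·1/12 + 0·1/4
 = 43/6 + 7 + 27/4 + 13/6 + 0
 = 277/12
Net = 277/12 - 9 = 169/12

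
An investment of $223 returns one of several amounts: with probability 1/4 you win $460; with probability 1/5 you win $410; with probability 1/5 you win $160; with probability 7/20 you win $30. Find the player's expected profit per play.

E[payout] = 460·1/4 + 410·1/5 + 160·1/5 + 30·7/20
 = 115 + 82 + 32 + 21/2
 = 479/2
Net = 479/2 - 223 = 33/2

16.5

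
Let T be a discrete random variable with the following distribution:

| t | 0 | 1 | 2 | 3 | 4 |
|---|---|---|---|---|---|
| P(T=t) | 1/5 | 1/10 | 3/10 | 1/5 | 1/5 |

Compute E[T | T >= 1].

2.625

P(T >= 1) = 1/10 + 3/10 + 1/5 + 1/5 = 4/5.
E[T | T >= 1] = [1·1/10 + 2·3/10 + 3·1/5 + 4·1/5] / (4/5)
 = 21/10 / (4/5)
 = 21/8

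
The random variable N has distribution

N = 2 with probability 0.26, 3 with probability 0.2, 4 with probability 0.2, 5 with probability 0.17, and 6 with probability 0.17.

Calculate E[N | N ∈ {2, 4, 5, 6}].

3.9875

P(N ∈ {2, 4, 5, 6}) = 0.26 + 0.2 + 0.17 + 0.17 = 0.8.
E[N | N ∈ {2, 4, 5, 6}] = [2·0.26 + 4·0.2 + 5·0.17 + 6·0.17] / 0.8
 = 3.19 / 0.8
 = 319/80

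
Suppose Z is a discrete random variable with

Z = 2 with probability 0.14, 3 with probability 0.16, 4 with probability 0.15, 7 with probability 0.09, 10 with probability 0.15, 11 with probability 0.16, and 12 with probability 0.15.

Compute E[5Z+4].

E[5Z+4] = Σ (5z+4)·P(Z=z)
 = 14·0.14 + 19·0.16 + 24·0.15 + 39·0.09 + 54·0.15 + 59·0.16 + 64·0.15
 = 1.96 + 3.04 + 3.6 + 3.51 + 8.1 + 9.44 + 9.6
 = 39.25

39.25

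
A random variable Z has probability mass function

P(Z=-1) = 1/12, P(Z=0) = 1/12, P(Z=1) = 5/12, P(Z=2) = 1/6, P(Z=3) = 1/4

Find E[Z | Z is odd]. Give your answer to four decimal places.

P(Z is odd) = 1/12 + 5/12 + 1/4 = 3/4.
E[Z | Z is odd] = [(-1)·1/12 + 1·5/12 + 3·1/4] / (3/4)
 = 13/12 / (3/4)
 = 13/9

1.4444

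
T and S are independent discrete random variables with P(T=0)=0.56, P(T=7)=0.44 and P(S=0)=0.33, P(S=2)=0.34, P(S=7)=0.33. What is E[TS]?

9.2092

E[TS] = Σ_t Σ_s ts · P(T=t)P(S=s)
 = 0·0.1848 + 0·0.1904 + 0·0.1848 + 0·0.1452 + 14·0.1496 + 49·0.1452
 = 0 + 0 + 0 + 0 + 2.0944 + 7.1148
 = 9.2092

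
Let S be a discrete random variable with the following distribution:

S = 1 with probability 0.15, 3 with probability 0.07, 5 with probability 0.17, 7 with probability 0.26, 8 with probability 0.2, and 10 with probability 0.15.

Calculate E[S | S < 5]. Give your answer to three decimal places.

P(S < 5) = 0.15 + 0.07 = 0.22.
E[S | S < 5] = [1·0.15 + 3·0.07] / 0.22
 = 0.36 / 0.22
 = 18/11

1.636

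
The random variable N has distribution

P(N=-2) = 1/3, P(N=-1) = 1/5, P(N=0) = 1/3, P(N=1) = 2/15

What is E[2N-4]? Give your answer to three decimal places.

E[2N-4] = Σ (2n-4)·P(N=n)
 = (-8)·1/3 + (-6)·1/5 + (-4)·1/3 + (-2)·2/15
 = (-8/3) + (-6/5) + (-4/3) + (-4/15)
 = -82/15

-5.467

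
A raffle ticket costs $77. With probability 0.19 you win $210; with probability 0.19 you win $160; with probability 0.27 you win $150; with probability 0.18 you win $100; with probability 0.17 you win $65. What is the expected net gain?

E[payout] = 210·0.19 + 160·0.19 + 150·0.27 + 100·0.18 + 65·0.17
 = 39.9 + 30.4 + 40.5 + 18 + 11.05
 = 139.85
Net = 139.85 - 77 = 62.85

62.85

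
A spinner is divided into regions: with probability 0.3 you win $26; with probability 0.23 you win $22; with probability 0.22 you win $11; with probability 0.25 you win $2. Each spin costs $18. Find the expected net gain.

-2.22

E[payout] = 26·0.3 + 22·0.23 + 11·0.22 + 2·0.25
 = 7.8 + 5.06 + 2.42 + 0.5
 = 15.78
Net = 15.78 - 18 = -2.22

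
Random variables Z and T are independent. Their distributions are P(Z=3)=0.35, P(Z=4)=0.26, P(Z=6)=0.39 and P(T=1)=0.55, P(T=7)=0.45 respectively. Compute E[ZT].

E[ZT] = Σ_z Σ_t zt · P(Z=z)P(T=t)
 = 3·0.1925 + 21·0.1575 + 4·0.143 + 28·0.117 + 6·0.2145 + 42·0.1755
 = 0.5775 + 3.3075 + 0.572 + 3.276 + 1.287 + 7.371
 = 16.391

16.391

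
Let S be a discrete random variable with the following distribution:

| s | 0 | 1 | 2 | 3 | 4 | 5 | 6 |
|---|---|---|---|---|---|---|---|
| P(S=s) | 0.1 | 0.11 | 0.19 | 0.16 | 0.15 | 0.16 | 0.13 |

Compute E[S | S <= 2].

1.225

P(S <= 2) = 0.1 + 0.11 + 0.19 = 0.4.
E[S | S <= 2] = [0·0.1 + 1·0.11 + 2·0.19] / 0.4
 = 0.49 / 0.4
 = 49/40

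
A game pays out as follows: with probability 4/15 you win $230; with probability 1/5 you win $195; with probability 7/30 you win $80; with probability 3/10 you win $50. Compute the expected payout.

E[payout] = 230·4/15 + 195·1/5 + 80·7/30 + 50·3/10
 = 184/3 + 39 + 56/3 + 15
 = 134

134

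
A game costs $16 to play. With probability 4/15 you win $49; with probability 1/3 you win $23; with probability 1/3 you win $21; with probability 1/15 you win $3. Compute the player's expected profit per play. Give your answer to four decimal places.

E[payout] = 49·4/15 + 23·1/3 + 21·1/3 + 3·1/15
 = 196/15 + 23/3 + 7 + 1/5
 = 419/15
Net = 419/15 - 16 = 179/15

11.9333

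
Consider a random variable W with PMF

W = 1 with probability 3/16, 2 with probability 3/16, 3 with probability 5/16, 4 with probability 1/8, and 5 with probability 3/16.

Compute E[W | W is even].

P(W is even) = 3/16 + 1/8 = 5/16.
E[W | W is even] = [2·3/16 + 4·1/8] / (5/16)
 = 7/8 / (5/16)
 = 14/5

2.8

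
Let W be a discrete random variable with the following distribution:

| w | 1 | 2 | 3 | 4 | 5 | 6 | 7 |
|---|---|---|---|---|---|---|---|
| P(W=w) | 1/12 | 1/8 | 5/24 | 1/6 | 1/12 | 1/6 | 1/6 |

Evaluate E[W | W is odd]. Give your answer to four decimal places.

P(W is odd) = 1/12 + 5/24 + 1/12 + 1/6 = 13/24.
E[W | W is odd] = [1·1/12 + 3·5/24 + 5·1/12 + 7·1/6] / (13/24)
 = 55/24 / (13/24)
 = 55/13

4.2308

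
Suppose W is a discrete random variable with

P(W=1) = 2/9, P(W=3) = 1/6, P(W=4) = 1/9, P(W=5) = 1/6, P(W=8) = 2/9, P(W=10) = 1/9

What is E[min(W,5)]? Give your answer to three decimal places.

E[min(W,5)] = Σ min(w,5)·P(W=w)
 = 1·2/9 + 3·1/6 + 4·1/9 + 5·1/6 + 5·2/9 + 5·1/9
 = 2/9 + 1/2 + 4/9 + 5/6 + 10/9 + 5/9
 = 11/3

3.667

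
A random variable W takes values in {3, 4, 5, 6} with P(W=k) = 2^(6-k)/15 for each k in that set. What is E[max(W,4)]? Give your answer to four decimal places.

E[max(W,4)] = Σ max(w,4)·P(W=w)
 = 4·8/15 + 4·4/15 + 5·2/15 + 6·1/15
 = 32/15 + 16/15 + 2/3 + 2/5
 = 64/15

4.2667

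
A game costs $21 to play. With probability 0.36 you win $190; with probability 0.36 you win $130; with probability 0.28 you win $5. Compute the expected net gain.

95.6

E[payout] = 190·0.36 + 130·0.36 + 5·0.28
 = 68.4 + 46.8 + 1.4
 = 116.6
Net = 116.6 - 21 = 95.6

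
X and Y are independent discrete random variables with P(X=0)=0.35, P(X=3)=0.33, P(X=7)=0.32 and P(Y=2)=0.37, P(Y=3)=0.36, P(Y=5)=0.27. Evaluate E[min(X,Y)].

E[min(X,Y)] = Σ_x Σ_y min(x,y) · P(X=x)P(Y=y)
 = 0·0.1295 + 0·0.126 + 0·0.0945 + 2·0.1221 + 3·0.1188 + 3·0.0891 + 2·0.1184 + 3·0.1152 + 5·0.0864
 = 0 + 0 + 0 + 0.2442 + 0.3564 + 0.2673 + 0.2368 + 0.3456 + 0.432
 = 1.8823

1.8823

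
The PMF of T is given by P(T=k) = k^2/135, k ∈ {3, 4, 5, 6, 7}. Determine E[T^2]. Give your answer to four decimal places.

E[T^2] = Σ t^2·P(T=t)
 = 9·1/15 + 16·16/135 + 25·5/27 + 36·4/15 + 49·49/135
 = 3/5 + 256/135 + 125/27 + 48/5 + 2401/135
 = 1553/45

34.5111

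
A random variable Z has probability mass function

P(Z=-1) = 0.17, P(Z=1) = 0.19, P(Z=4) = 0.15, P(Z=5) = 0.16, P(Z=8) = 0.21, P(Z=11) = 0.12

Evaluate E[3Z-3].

E[3Z-3] = Σ (3z-3)·P(Z=z)
 = (-6)·0.17 + 0·0.19 + 9·0.15 + 12·0.16 + 21·0.21 + 30·0.12
 = (-1.02) + 0 + 1.35 + 1.92 + 4.41 + 3.6
 = 10.26

10.26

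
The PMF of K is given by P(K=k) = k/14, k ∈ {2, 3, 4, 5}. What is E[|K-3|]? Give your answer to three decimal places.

E[|K-3|] = Σ |k-3|·P(K=k)
 = 1·1/7 + 0·3/14 + 1·2/7 + 2·5/14
 = 1/7 + 0 + 2/7 + 5/7
 = 8/7

1.143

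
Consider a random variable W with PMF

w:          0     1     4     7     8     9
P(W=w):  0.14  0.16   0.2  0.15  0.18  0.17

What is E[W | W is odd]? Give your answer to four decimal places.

5.7083

P(W is odd) = 0.16 + 0.15 + 0.17 = 0.48.
E[W | W is odd] = [1·0.16 + 7·0.15 + 9·0.17] / 0.48
 = 2.74 / 0.48
 = 137/24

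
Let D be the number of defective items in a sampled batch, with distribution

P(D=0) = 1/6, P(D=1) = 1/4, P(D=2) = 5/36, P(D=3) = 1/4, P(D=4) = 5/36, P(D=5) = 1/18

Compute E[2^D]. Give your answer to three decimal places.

E[2^D] = Σ 2^d·P(D=d)
 = 1·1/6 + 2·1/4 + 4·5/36 + 8·1/4 + 16·5/36 + 32·1/18
 = 1/6 + 1/2 + 5/9 + 2 + 20/9 + 16/9
 = 65/9

7.222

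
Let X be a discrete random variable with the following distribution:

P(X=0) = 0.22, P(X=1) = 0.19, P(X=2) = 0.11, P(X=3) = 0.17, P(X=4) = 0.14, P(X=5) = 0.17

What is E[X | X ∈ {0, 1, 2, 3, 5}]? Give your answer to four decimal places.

2.0581

P(X ∈ {0, 1, 2, 3, 5}) = 0.22 + 0.19 + 0.11 + 0.17 + 0.17 = 0.86.
E[X | X ∈ {0, 1, 2, 3, 5}] = [0·0.22 + 1·0.19 + 2·0.11 + 3·0.17 + 5·0.17] / 0.86
 = 1.77 / 0.86
 = 177/86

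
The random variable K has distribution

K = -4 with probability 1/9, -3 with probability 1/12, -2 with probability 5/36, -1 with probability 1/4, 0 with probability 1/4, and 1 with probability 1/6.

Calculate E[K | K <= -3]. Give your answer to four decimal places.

P(K <= -3) = 1/9 + 1/12 = 7/36.
E[K | K <= -3] = [(-4)·1/9 + (-3)·1/12] / (7/36)
 = -25/36 / (7/36)
 = -25/7

-3.5714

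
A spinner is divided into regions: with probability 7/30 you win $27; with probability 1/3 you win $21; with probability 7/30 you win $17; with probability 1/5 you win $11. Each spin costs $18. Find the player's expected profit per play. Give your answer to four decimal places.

1.4667

E[payout] = 27·7/30 + 21·1/3 + 17·7/30 + 11·1/5
 = 63/10 + 7 + 119/30 + 11/5
 = 292/15
Net = 292/15 - 18 = 22/15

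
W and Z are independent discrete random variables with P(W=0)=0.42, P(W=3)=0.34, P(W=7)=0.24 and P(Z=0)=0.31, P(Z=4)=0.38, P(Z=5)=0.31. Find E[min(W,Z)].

E[min(W,Z)] = Σ_w Σ_z min(w,z) · P(W=w)P(Z=z)
 = 0·0.1302 + 0·0.1596 + 0·0.1302 + 0·0.1054 + 3·0.1292 + 3·0.1054 + 0·0.0744 + 4·0.0912 + 5·0.0744
 = 0 + 0 + 0 + 0 + 0.3876 + 0.3162 + 0 + 0.3648 + 0.372
 = 1.4406

1.4406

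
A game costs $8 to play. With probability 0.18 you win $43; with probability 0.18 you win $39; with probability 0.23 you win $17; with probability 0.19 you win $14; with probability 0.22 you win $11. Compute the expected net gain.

15.75

E[payout] = 43·0.18 + 39·0.18 + 17·0.23 + 14·0.19 + 11·0.22
 = 7.74 + 7.02 + 3.91 + 2.66 + 2.42
 = 23.75
Net = 23.75 - 8 = 15.75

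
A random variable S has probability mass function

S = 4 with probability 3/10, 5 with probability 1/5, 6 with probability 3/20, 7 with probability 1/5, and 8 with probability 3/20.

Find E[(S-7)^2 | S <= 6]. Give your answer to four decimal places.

5.6154

P(S <= 6) = 3/10 + 1/5 + 3/20 = 13/20.
E[(S-7)^2 | S <= 6] = [9·3/10 + 4·1/5 + 1·3/20] / (13/20)
 = 73/20 / (13/20)
 = 73/13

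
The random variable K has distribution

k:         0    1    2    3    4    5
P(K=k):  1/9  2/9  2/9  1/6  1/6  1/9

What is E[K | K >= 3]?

P(K >= 3) = 1/6 + 1/6 + 1/9 = 4/9.
E[K | K >= 3] = [3·1/6 + 4·1/6 + 5·1/9] / (4/9)
 = 31/18 / (4/9)
 = 31/8

3.875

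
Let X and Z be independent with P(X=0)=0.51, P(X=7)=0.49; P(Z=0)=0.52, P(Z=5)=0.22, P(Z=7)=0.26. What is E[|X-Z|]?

3.4884

E[|X-Z|] = Σ_x Σ_z |x-z| · P(X=x)P(Z=z)
 = 0·0.2652 + 5·0.1122 + 7·0.1326 + 7·0.2548 + 2·0.1078 + 0·0.1274
 = 0 + 0.561 + 0.9282 + 1.7836 + 0.2156 + 0
 = 3.4884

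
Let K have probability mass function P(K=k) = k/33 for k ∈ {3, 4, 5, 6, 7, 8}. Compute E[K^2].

E[K^2] = Σ k^2·P(K=k)
 = 9·1/11 + 16·4/33 + 25·5/33 + 36·2/11 + 49·7/33 + 64·8/33
 = 9/11 + 64/33 + 125/33 + 72/11 + 343/33 + 512/33
 = 39

39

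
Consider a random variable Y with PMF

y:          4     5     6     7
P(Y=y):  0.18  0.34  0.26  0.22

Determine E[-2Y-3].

-14.04

E[-2Y-3] = Σ (-2y-3)·P(Y=y)
 = (-11)·0.18 + (-13)·0.34 + (-15)·0.26 + (-17)·0.22
 = (-1.98) + (-4.42) + (-3.9) + (-3.74)
 = -14.04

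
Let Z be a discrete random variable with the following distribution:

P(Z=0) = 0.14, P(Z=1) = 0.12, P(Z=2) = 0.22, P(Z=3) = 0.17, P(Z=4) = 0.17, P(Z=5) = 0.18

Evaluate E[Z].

E[Z] = Σ z·P(Z=z)
 = 0·0.14 + 1·0.12 + 2·0.22 + 3·0.17 + 4·0.17 + 5·0.18
 = 0 + 0.12 + 0.44 + 0.51 + 0.68 + 0.9
 = 2.65

2.65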